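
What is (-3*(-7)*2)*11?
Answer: 462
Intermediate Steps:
(-3*(-7)*2)*11 = (21*2)*11 = 42*11 = 462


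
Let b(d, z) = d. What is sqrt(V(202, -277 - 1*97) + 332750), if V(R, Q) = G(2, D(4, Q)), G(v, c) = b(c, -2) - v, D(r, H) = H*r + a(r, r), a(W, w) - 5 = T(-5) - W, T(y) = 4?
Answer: sqrt(331257) ≈ 575.55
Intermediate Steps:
a(W, w) = 9 - W (a(W, w) = 5 + (4 - W) = 9 - W)
D(r, H) = 9 - r + H*r (D(r, H) = H*r + (9 - r) = 9 - r + H*r)
G(v, c) = c - v
V(R, Q) = 3 + 4*Q (V(R, Q) = (9 - 1*4 + Q*4) - 1*2 = (9 - 4 + 4*Q) - 2 = (5 + 4*Q) - 2 = 3 + 4*Q)
sqrt(V(202, -277 - 1*97) + 332750) = sqrt((3 + 4*(-277 - 1*97)) + 332750) = sqrt((3 + 4*(-277 - 97)) + 332750) = sqrt((3 + 4*(-374)) + 332750) = sqrt((3 - 1496) + 332750) = sqrt(-1493 + 332750) = sqrt(331257)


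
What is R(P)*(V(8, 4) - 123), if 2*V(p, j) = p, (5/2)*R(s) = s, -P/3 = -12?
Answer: -8568/5 ≈ -1713.6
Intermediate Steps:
P = 36 (P = -3*(-12) = 36)
R(s) = 2*s/5
V(p, j) = p/2
R(P)*(V(8, 4) - 123) = ((⅖)*36)*((½)*8 - 123) = 72*(4 - 123)/5 = (72/5)*(-119) = -8568/5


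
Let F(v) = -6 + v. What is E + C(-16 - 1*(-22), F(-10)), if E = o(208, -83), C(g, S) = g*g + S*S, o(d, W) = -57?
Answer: 235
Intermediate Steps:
C(g, S) = S² + g² (C(g, S) = g² + S² = S² + g²)
E = -57
E + C(-16 - 1*(-22), F(-10)) = -57 + ((-6 - 10)² + (-16 - 1*(-22))²) = -57 + ((-16)² + (-16 + 22)²) = -57 + (256 + 6²) = -57 + (256 + 36) = -57 + 292 = 235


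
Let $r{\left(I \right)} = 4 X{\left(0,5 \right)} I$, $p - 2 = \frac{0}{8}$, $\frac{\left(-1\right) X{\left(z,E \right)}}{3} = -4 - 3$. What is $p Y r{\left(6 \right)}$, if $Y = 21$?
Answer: $21168$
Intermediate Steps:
$X{\left(z,E \right)} = 21$ ($X{\left(z,E \right)} = - 3 \left(-4 - 3\right) = \left(-3\right) \left(-7\right) = 21$)
$p = 2$ ($p = 2 + \frac{0}{8} = 2 + 0 \cdot \frac{1}{8} = 2 + 0 = 2$)
$r{\left(I \right)} = 84 I$ ($r{\left(I \right)} = 4 \cdot 21 I = 84 I$)
$p Y r{\left(6 \right)} = 2 \cdot 21 \cdot 84 \cdot 6 = 42 \cdot 504 = 21168$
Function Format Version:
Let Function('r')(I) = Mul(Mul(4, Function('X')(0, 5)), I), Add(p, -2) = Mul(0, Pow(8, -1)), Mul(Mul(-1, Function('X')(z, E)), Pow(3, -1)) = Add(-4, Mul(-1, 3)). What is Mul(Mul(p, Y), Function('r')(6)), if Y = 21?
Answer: 21168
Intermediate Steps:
Function('X')(z, E) = 21 (Function('X')(z, E) = Mul(-3, Add(-4, Mul(-1, 3))) = Mul(-3, Add(-4, -3)) = Mul(-3, -7) = 21)
p = 2 (p = Add(2, Mul(0, Pow(8, -1))) = Add(2, Mul(0, Rational(1, 8))) = Add(2, 0) = 2)
Function('r')(I) = Mul(84, I) (Function('r')(I) = Mul(Mul(4, 21), I) = Mul(84, I))
Mul(Mul(p, Y), Function('r')(6)) = Mul(Mul(2, 21), Mul(84, 6)) = Mul(42, 504) = 21168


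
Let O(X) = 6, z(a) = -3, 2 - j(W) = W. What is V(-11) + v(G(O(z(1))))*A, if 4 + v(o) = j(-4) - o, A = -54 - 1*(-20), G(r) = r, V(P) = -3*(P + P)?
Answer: 202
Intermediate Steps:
j(W) = 2 - W
V(P) = -6*P
A = -34 (A = -54 + 20 = -34)
v(o) = 2 - o (v(o) = -4 + ((2 - 1*(-4)) - o) = -4 + ((2 + 4) - o) = -4 + (6 - o) = 2 - o)
V(-11) + v(G(O(z(1))))*A = -6*(-11) + (2 - 1*6)*(-34) = 66 + (2 - 6)*(-34) = 66 - 4*(-34) = 66 + 136 = 202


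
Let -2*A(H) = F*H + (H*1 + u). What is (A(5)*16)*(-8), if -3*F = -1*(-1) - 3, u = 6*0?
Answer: 1600/3 ≈ 533.33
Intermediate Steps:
u = 0
F = ⅔ (F = -(-1*(-1) - 3)/3 = -(1 - 3)/3 = -⅓*(-2) = ⅔ ≈ 0.66667)
A(H) = -5*H/6 (A(H) = -(2*H/3 + (H*1 + 0))/2 = -(2*H/3 + (H + 0))/2 = -(2*H/3 + H)/2 = -5*H/6)
(A(5)*16)*(-8) = (-⅚*5*16)*(-8) = -25/6*16*(-8) = -200/3*(-8) = 1600/3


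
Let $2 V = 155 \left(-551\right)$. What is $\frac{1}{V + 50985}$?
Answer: $\frac{2}{16565} \approx 0.00012074$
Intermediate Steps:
$V = - \frac{85405}{2}$ ($V = \frac{155 \left(-551\right)}{2} = \frac{1}{2} \left(-85405\right) = - \frac{85405}{2} \approx -42703.0$)
$\frac{1}{V + 50985} = \frac{1}{- \frac{85405}{2} + 50985} = \frac{1}{\frac{16565}{2}} = \frac{2}{16565}$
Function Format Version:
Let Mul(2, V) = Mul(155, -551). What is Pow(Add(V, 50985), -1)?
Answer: Rational(2, 16565) ≈ 0.00012074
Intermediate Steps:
V = Rational(-85405, 2) (V = Mul(Rational(1, 2), Mul(155, -551)) = Mul(Rational(1, 2), -85405) = Rational(-85405, 2) ≈ -42703.)
Pow(Add(V, 50985), -1) = Pow(Add(Rational(-85405, 2), 50985), -1) = Pow(Rational(16565, 2), -1) = Rational(2, 16565)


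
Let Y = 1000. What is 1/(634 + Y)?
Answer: 1/1634 ≈ 0.00061200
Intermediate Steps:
1/(634 + Y) = 1/(634 + 1000) = 1/1634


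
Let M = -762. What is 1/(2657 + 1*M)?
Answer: 1/1895 ≈ 0.00052770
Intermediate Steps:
1/(2657 + 1*M) = 1/(2657 + 1*(-762)) = 1/(2657 - 762) = 1/1895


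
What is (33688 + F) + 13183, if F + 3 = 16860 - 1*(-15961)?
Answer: 79689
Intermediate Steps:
F = 32818 (F = -3 + (16860 - 1*(-15961)) = -3 + (16860 + 15961) = -3 + 32821 = 32818)
(33688 + F) + 13183 = (33688 + 32818) + 13183 = 66506 + 13183 = 79689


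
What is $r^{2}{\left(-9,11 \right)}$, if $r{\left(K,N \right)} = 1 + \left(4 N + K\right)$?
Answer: $1296$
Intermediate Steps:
$r{\left(K,N \right)} = 1 + K + 4 N$ ($r{\left(K,N \right)} = 1 + \left(K + 4 N\right) = 1 + K + 4 N$)
$r^{2}{\left(-9,11 \right)} = \left(1 - 9 + 4 \cdot 11\right)^{2} = \left(1 - 9 + 44\right)^{2} = 36^{2} = 1296$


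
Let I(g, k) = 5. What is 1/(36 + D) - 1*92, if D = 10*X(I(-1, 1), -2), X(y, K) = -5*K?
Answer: -12511/136 ≈ -91.993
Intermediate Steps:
D = 100 (D = 10*(-5*(-2)) = 10*10 = 100)
1/(36 + D) - 1*92 = 1/(36 + 100) - 1*92 = 1/136 - 92 = -12511/136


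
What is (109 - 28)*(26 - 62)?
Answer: -2916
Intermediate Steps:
(109 - 28)*(26 - 62) = 81*(-36) = -2916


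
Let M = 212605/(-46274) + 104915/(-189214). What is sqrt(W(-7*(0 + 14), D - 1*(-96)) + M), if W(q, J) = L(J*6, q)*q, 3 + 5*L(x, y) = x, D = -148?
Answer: sqrt(29557310848066332701489)/2188922159 ≈ 78.542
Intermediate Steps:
L(x, y) = -3/5 + x/5
W(q, J) = q*(-3/5 + 6*J/5) (W(q, J) = (-3/5 + (J*6)/5)*q = (-3/5 + (6*J)/5)*q = (-3/5 + 6*J/5)*q = q*(-3/5 + 6*J/5))
M = -11270669795/2188922159 (M = 212605*(-1/46274) + 104915*(-1/189214) = -212605/46274 - 104915/189214 = -11270669795/2188922159 ≈ -5.1490)
sqrt(W(-7*(0 + 14), D - 1*(-96)) + M) = sqrt(3*(-7*(0 + 14))*(-1 + 2*(-148 - 1*(-96)))/5 - 11270669795/2188922159) = sqrt(3*(-7*14)*(-1 + 2*(-148 + 96))/5 - 11270669795/2188922159) = sqrt((3/5)*(-98)*(-1 + 2*(-52)) - 11270669795/2188922159) = sqrt((3/5)*(-98)*(-1 - 104) - 11270669795/2188922159) = sqrt((3/5)*(-98)*(-105) - 11270669795/2188922159) = sqrt(6174 - 11270669795/2188922159) = sqrt(13503134739871/2188922159) = sqrt(29557310848066332701489)/2188922159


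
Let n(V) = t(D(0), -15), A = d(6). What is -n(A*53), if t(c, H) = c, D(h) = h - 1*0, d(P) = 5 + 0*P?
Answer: 0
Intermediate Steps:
d(P) = 5 (d(P) = 5 + 0 = 5)
D(h) = h (D(h) = h + 0 = h)
A = 5
n(V) = 0
-n(A*53) = -1*0 = 0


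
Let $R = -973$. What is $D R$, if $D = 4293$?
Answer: $-4177089$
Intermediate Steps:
$D R = 4293 \left(-973\right) = -4177089$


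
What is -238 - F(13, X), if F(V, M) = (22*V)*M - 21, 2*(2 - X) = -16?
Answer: -3077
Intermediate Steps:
X = 10 (X = 2 - ½*(-16) = 2 + 8 = 10)
F(V, M) = -21 + 22*M*V (F(V, M) = 22*M*V - 21 = -21 + 22*M*V)
-238 - F(13, X) = -238 - (-21 + 22*10*13) = -238 - (-21 + 2860) = -238 - 1*2839 = -238 - 2839 = -3077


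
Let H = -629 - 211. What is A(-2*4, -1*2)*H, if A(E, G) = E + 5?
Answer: 2520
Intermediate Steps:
A(E, G) = 5 + E
H = -840
A(-2*4, -1*2)*H = (5 - 2*4)*(-840) = (5 - 8)*(-840) = -3*(-840) = 2520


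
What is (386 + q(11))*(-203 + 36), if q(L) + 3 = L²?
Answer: -84168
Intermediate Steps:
q(L) = -3 + L²
(386 + q(11))*(-203 + 36) = (386 + (-3 + 11²))*(-203 + 36) = (386 + (-3 + 121))*(-167) = (386 + 118)*(-167) = 504*(-167) = -84168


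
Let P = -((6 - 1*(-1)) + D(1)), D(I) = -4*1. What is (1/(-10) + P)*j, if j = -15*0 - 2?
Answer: 31/5 ≈ 6.2000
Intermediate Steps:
D(I) = -4
P = -3 (P = -((6 - 1*(-1)) - 4) = -((6 + 1) - 4) = -(7 - 4) = -1*3 = -3)
j = -2 (j = -5*0 - 2 = 0 - 2 = -2)
(1/(-10) + P)*j = (1/(-10) - 3)*(-2) = (-⅒ - 3)*(-2) = -31/10*(-2) = 31/5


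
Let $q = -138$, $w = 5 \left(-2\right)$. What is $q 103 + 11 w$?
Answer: $-14324$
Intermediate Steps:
$w = -10$
$q 103 + 11 w = \left(-138\right) 103 + 11 \left(-10\right) = -14214 - 110 = -14324$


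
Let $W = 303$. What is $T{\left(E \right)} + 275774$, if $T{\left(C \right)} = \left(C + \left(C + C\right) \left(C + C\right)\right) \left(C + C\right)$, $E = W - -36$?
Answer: $312171368$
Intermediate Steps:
$E = 339$ ($E = 303 - -36 = 303 + 36 = 339$)
$T{\left(C \right)} = 2 C \left(C + 4 C^{2}\right)$ ($T{\left(C \right)} = \left(C + 2 C 2 C\right) 2 C = \left(C + 4 C^{2}\right) 2 C = 2 C \left(C + 4 C^{2}\right)$)
$T{\left(E \right)} + 275774 = 339^{2} \left(2 + 8 \cdot 339\right) + 275774 = 114921 \left(2 + 2712\right) + 275774 = 114921 \cdot 2714 + 275774 = 311895594 + 275774 = 312171368$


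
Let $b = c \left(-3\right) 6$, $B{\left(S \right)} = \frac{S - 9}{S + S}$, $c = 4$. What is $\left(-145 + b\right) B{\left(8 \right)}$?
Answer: $\frac{217}{16} \approx 13.563$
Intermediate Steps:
$B{\left(S \right)} = \frac{-9 + S}{2 S}$
$b = -72$ ($b = 4 \left(-3\right) 6 = \left(-12\right) 6 = -72$)
$\left(-145 + b\right) B{\left(8 \right)} = \left(-145 - 72\right) \frac{-9 + 8}{2 \cdot 8} = - 217 \cdot \frac{1}{2} \cdot \frac{1}{8} \left(-1\right) = \left(-217\right) \left(- \frac{1}{16}\right) = \frac{217}{16}$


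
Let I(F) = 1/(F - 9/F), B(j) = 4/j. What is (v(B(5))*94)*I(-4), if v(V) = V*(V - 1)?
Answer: 1504/175 ≈ 8.5943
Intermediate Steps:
v(V) = V*(-1 + V)
(v(B(5))*94)*I(-4) = (((4/5)*(-1 + 4/5))*94)*(-4/(-9 + (-4)**2)) = (((4*(1/5))*(-1 + 4*(1/5)))*94)*(-4/(-9 + 16)) = ((4*(-1 + 4/5)/5)*94)*(-4/7) = (((4/5)*(-1/5))*94)*(-4*1/7) = -4/25*94*(-4/7) = -376/25*(-4/7) = 1504/175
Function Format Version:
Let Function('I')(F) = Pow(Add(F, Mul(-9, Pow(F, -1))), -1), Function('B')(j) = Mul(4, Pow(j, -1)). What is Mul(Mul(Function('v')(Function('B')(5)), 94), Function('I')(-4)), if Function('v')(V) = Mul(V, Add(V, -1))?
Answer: Rational(1504, 175) ≈ 8.5943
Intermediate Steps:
Function('v')(V) = Mul(V, Add(-1, V))
Mul(Mul(Function('v')(Function('B')(5)), 94), Function('I')(-4)) = Mul(Mul(Mul(Mul(4, Pow(5, -1)), Add(-1, Mul(4, Pow(5, -1)))), 94), Mul(-4, Pow(Add(-9, Pow(-4, 2)), -1))) = Mul(Mul(Mul(Mul(4, Rational(1, 5)), Add(-1, Mul(4, Rational(1, 5)))), 94), Mul(-4, Pow(Add(-9, 16), -1))) = Mul(Mul(Mul(Rational(4, 5), Add(-1, Rational(4, 5))), 94), Mul(-4, Pow(7, -1))) = Mul(Mul(Mul(Rational(4, 5), Rational(-1, 5)), 94), Mul(-4, Rational(1, 7))) = Mul(Mul(Rational(-4, 25), 94), Rational(-4, 7)) = Mul(Rational(-376, 25), Rational(-4, 7)) = Rational(1504, 175)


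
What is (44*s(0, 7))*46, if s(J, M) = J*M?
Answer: 0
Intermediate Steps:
(44*s(0, 7))*46 = (44*(0*7))*46 = (44*0)*46 = 0*46 = 0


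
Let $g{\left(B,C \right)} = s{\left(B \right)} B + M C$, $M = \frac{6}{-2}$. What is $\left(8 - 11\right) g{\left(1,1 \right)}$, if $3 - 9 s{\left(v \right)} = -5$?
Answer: $\frac{19}{3} \approx 6.3333$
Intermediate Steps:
$s{\left(v \right)} = \frac{8}{9}$ ($s{\left(v \right)} = \frac{1}{3} - - \frac{5}{9} = \frac{1}{3} + \frac{5}{9} = \frac{8}{9}$)
$M = -3$ ($M = 6 \left(- \frac{1}{2}\right) = -3$)
$g{\left(B,C \right)} = - 3 C + \frac{8 B}{9}$ ($g{\left(B,C \right)} = \frac{8 B}{9} - 3 C = - 3 C + \frac{8 B}{9}$)
$\left(8 - 11\right) g{\left(1,1 \right)} = \left(8 - 11\right) \left(\left(-3\right) 1 + \frac{8}{9} \cdot 1\right) = - 3 \left(-3 + \frac{8}{9}\right) = \left(-3\right) \left(- \frac{19}{9}\right) = \frac{19}{3}$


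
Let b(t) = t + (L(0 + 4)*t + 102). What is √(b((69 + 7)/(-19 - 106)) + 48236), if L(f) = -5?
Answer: √30212770/25 ≈ 219.86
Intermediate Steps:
b(t) = 102 - 4*t (b(t) = t + (-5*t + 102) = t + (102 - 5*t) = 102 - 4*t)
√(b((69 + 7)/(-19 - 106)) + 48236) = √((102 - 4*(69 + 7)/(-19 - 106)) + 48236) = √((102 - 304/(-125)) + 48236) = √((102 - 304*(-1)/125) + 48236) = √((102 - 4*(-76/125)) + 48236) = √((102 + 304/125) + 48236) = √(13054/125 + 48236) = √(6042554/125) = √30212770/25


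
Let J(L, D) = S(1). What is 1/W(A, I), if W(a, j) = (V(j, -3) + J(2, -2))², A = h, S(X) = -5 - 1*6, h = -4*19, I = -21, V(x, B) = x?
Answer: 1/1024 ≈ 0.00097656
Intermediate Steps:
h = -76
S(X) = -11 (S(X) = -5 - 6 = -11)
A = -76
J(L, D) = -11
W(a, j) = (-11 + j)² (W(a, j) = (j - 11)² = (-11 + j)²)
1/W(A, I) = 1/((-11 - 21)²) = 1/((-32)²) = 1/1024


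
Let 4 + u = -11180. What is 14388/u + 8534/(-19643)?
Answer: -31505645/18307276 ≈ -1.7209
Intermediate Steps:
u = -11184 (u = -4 - 11180 = -11184)
14388/u + 8534/(-19643) = 14388/(-11184) + 8534/(-19643) = 14388*(-1/11184) + 8534*(-1/19643) = -1199/932 - 8534/19643 = -31505645/18307276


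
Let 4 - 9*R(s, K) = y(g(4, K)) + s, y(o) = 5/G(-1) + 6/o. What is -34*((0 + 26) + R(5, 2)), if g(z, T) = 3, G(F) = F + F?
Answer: -7939/9 ≈ -882.11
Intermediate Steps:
G(F) = 2*F
y(o) = -5/2 + 6/o (y(o) = 5/((2*(-1))) + 6/o = 5/(-2) + 6/o = 5*(-½) + 6/o = -5/2 + 6/o)
R(s, K) = ½ - s/9 (R(s, K) = 4/9 - ((-5/2 + 6/3) + s)/9 = 4/9 - ((-5/2 + 6*(⅓)) + s)/9 = 4/9 - ((-5/2 + 2) + s)/9 = 4/9 - (-½ + s)/9 = 4/9 + (1/18 - s/9) = ½ - s/9)
-34*((0 + 26) + R(5, 2)) = -34*((0 + 26) + (½ - ⅑*5)) = -34*(26 + (½ - 5/9)) = -34*(26 - 1/18) = -34*467/18 = -1*7939/9 = -7939/9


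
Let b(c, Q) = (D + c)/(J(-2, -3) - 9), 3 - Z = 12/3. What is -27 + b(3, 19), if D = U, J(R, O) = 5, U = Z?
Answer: -55/2 ≈ -27.500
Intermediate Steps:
Z = -1 (Z = 3 - 12/3 = 3 - 1*4 = 3 - 4 = -1)
U = -1
D = -1
b(c, Q) = ¼ - c/4 (b(c, Q) = (-1 + c)/(5 - 9) = (-1 + c)/(-4) = (-1 + c)*(-¼) = ¼ - c/4)
-27 + b(3, 19) = -27 + (¼ - ¼*3) = -27 + (¼ - ¾) = -27 - ½ = -55/2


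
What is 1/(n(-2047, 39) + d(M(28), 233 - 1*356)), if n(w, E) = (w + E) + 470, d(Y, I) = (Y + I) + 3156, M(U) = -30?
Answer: 1/1465 ≈ 0.00068259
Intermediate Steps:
d(Y, I) = 3156 + I + Y (d(Y, I) = (I + Y) + 3156 = 3156 + I + Y)
n(w, E) = 470 + E + w (n(w, E) = (E + w) + 470 = 470 + E + w)
1/(n(-2047, 39) + d(M(28), 233 - 1*356)) = 1/((470 + 39 - 2047) + (3156 + (233 - 1*356) - 30)) = 1/(-1538 + (3156 + (233 - 356) - 30)) = 1/(-1538 + (3156 - 123 - 30)) = 1/(-1538 + 3003) = 1/1465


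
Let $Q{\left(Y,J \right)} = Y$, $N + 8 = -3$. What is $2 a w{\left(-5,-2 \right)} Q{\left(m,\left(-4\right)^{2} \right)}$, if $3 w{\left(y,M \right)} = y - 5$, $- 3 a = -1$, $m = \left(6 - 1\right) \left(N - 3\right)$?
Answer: $\frac{1400}{9} \approx 155.56$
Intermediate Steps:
$N = -11$ ($N = -8 - 3 = -11$)
$m = -70$ ($m = \left(6 - 1\right) \left(-11 - 3\right) = 5 \left(-14\right) = -70$)
$a = \frac{1}{3}$ ($a = \left(- \frac{1}{3}\right) \left(-1\right) = \frac{1}{3} \approx 0.33333$)
$w{\left(y,M \right)} = - \frac{5}{3} + \frac{y}{3}$ ($w{\left(y,M \right)} = \frac{y - 5}{3} = \frac{-5 + y}{3} = - \frac{5}{3} + \frac{y}{3}$)
$2 a w{\left(-5,-2 \right)} Q{\left(m,\left(-4\right)^{2} \right)} = 2 \cdot \frac{1}{3} \left(- \frac{5}{3} + \frac{1}{3} \left(-5\right)\right) \left(-70\right) = \frac{2 \left(- \frac{5}{3} - \frac{5}{3}\right)}{3} \left(-70\right) = \frac{2}{3} \left(- \frac{10}{3}\right) \left(-70\right) = \left(- \frac{20}{9}\right) \left(-70\right) = \frac{1400}{9}$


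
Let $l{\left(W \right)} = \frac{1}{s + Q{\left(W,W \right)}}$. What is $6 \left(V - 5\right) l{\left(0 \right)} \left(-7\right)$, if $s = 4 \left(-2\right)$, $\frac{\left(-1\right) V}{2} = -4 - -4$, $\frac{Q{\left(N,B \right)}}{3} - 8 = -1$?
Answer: $\frac{210}{13} \approx 16.154$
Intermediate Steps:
$Q{\left(N,B \right)} = 21$ ($Q{\left(N,B \right)} = 24 + 3 \left(-1\right) = 24 - 3 = 21$)
$V = 0$ ($V = - 2 \left(-4 - -4\right) = - 2 \left(-4 + 4\right) = \left(-2\right) 0 = 0$)
$s = -8$
$l{\left(W \right)} = \frac{1}{13}$ ($l{\left(W \right)} = \frac{1}{-8 + 21} = \frac{1}{13}$)
$6 \left(V - 5\right) l{\left(0 \right)} \left(-7\right) = 6 \left(0 - 5\right) \frac{1}{13} \left(-7\right) = 6 \left(\left(-5\right) \frac{1}{13}\right) \left(-7\right) = 6 \left(- \frac{5}{13}\right) \left(-7\right) = \left(- \frac{30}{13}\right) \left(-7\right) = \frac{210}{13}$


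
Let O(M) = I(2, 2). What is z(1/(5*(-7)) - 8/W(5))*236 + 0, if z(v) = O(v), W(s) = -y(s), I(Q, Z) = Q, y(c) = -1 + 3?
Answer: 472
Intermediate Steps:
y(c) = 2
W(s) = -2 (W(s) = -1*2 = -2)
O(M) = 2
z(v) = 2
z(1/(5*(-7)) - 8/W(5))*236 + 0 = 2*236 + 0 = 472 + 0 = 472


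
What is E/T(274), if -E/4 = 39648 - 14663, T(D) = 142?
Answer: -49970/71 ≈ -703.80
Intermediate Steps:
E = -99940 (E = -4*(39648 - 14663) = -4*24985 = -99940)
E/T(274) = -99940/142 = -99940*1/142 = -49970/71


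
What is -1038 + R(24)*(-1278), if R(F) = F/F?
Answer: -2316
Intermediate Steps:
R(F) = 1
-1038 + R(24)*(-1278) = -1038 + 1*(-1278) = -1038 - 1278 = -2316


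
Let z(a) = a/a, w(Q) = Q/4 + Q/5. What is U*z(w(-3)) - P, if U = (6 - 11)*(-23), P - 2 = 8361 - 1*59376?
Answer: 51128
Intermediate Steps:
P = -51013 (P = 2 + (8361 - 1*59376) = 2 + (8361 - 59376) = 2 - 51015 = -51013)
w(Q) = 9*Q/20 (w(Q) = Q*(¼) + Q*(⅕) = Q/4 + Q/5 = 9*Q/20)
U = 115 (U = -5*(-23) = 115)
z(a) = 1
U*z(w(-3)) - P = 115*1 - 1*(-51013) = 115 + 51013 = 51128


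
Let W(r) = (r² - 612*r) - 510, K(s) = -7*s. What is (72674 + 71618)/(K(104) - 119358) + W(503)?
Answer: -3322671637/60043 ≈ -55338.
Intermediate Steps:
W(r) = -510 + r² - 612*r
(72674 + 71618)/(K(104) - 119358) + W(503) = (72674 + 71618)/(-7*104 - 119358) + (-510 + 503² - 612*503) = 144292/(-728 - 119358) + (-510 + 253009 - 307836) = 144292/(-120086) - 55337 = 144292*(-1/120086) - 55337 = -72146/60043 - 55337 = -3322671637/60043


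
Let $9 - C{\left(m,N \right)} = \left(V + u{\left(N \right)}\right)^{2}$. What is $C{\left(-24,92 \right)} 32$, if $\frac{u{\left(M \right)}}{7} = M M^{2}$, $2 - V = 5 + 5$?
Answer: $-950761851291360$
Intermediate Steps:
$V = -8$ ($V = 2 - \left(5 + 5\right) = 2 - 10 = -8$)
$u{\left(M \right)} = 7 M^{3}$ ($u{\left(M \right)} = 7 M M^{2} = 7 M^{3}$)
$C{\left(m,N \right)} = 9 - \left(-8 + 7 N^{3}\right)^{2}$
$C{\left(-24,92 \right)} 32 = \left(9 - \left(-8 + 7 \cdot 92^{3}\right)^{2}\right) 32 = \left(9 - \left(-8 + 7 \cdot 778688\right)^{2}\right) 32 = \left(9 - \left(-8 + 5450816\right)^{2}\right) 32 = \left(9 - 5450808^{2}\right) 32 = \left(9 - 29711307852864\right) 32 = \left(-29711307852855\right) 32 = -950761851291360$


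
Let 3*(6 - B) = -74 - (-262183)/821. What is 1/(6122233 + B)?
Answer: 821/5026291076 ≈ 1.6334e-7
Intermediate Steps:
B = -62217/821 (B = 6 - (-74 - (-262183)/821)/3 = 6 - (-74 - 239*(-1097/821))/3 = 6 - (-74 + 262183/821)/3 = 6 - ⅓*201429/821 = 6 - 67143/821 = -62217/821 ≈ -75.782)
1/(6122233 + B) = 1/(6122233 - 62217/821) = 1/(5026291076/821) = 821/5026291076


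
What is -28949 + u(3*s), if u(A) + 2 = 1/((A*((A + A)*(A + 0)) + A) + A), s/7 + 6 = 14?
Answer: -274559703599/9483600 ≈ -28951.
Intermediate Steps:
s = 56 (s = -42 + 7*14 = -42 + 98 = 56)
u(A) = -2 + 1/(2*A + 2*A**3) (u(A) = -2 + 1/((A*((A + A)*(A + 0)) + A) + A) = -2 + 1/((A*((2*A)*A) + A) + A) = -2 + 1/((A*(2*A**2) + A) + A) = -2 + 1/((2*A**3 + A) + A) = -2 + 1/((A + 2*A**3) + A) = -2 + 1/(2*A + 2*A**3))
-28949 + u(3*s) = -28949 + (1 - 12*56 - 4*(3*56)**3)/(2*((3*56))*(1 + (3*56)**2)) = -28949 + (1/2)*(1 - 4*168 - 4*168**3)/(168*(1 + 168**2)) = -28949 + (1/2)*(1/168)*(1 - 672 - 4*4741632)/(1 + 28224) = -28949 + (1/2)*(1/168)*(1 - 672 - 18966528)/28225 = -28949 + (1/2)*(1/168)*(1/28225)*(-18967199) = -28949 - 18967199/9483600 = -274559703599/9483600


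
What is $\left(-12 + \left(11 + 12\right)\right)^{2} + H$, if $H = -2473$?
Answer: $-2352$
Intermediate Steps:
$\left(-12 + \left(11 + 12\right)\right)^{2} + H = \left(-12 + \left(11 + 12\right)\right)^{2} - 2473 = \left(-12 + 23\right)^{2} - 2473 = 11^{2} - 2473 = 121 - 2473 = -2352$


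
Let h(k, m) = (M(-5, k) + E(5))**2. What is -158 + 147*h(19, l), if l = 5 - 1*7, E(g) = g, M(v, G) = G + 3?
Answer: 107005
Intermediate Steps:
M(v, G) = 3 + G
l = -2 (l = 5 - 7 = -2)
h(k, m) = (8 + k)**2 (h(k, m) = ((3 + k) + 5)**2 = (8 + k)**2)
-158 + 147*h(19, l) = -158 + 147*(8 + 19)**2 = -158 + 147*27**2 = -158 + 147*729 = -158 + 107163 = 107005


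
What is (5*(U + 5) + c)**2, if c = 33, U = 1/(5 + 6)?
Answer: 413449/121 ≈ 3416.9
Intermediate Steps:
U = 1/11 ≈ 0.090909
(5*(U + 5) + c)**2 = (5*(1/11 + 5) + 33)**2 = (5*(56/11) + 33)**2 = (280/11 + 33)**2 = (643/11)**2 = 413449/121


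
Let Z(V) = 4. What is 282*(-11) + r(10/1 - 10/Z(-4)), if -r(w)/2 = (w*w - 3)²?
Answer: -70185/8 ≈ -8773.1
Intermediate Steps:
r(w) = -2*(-3 + w²)² (r(w) = -2*(w*w - 3)² = -2*(w² - 3)² = -2*(-3 + w²)²)
282*(-11) + r(10/1 - 10/Z(-4)) = 282*(-11) - 2*(-3 + (10/1 - 10/4)²)² = -3102 - 2*(-3 + (10*1 - 10*¼)²)² = -3102 - 2*(-3 + (10 - 5/2)²)² = -3102 - 2*(-3 + (15/2)²)² = -3102 - 2*(-3 + 225/4)² = -3102 - 2*(213/4)² = -3102 - 2*45369/16 = -3102 - 45369/8 = -70185/8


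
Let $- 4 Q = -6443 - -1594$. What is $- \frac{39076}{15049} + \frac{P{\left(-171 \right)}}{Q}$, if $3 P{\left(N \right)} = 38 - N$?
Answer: $- \frac{555857608}{218917803} \approx -2.5391$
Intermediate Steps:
$Q = \frac{4849}{4}$ ($Q = - \frac{-6443 - -1594}{4} = - \frac{-6443 + 1594}{4} = \left(- \frac{1}{4}\right) \left(-4849\right) = \frac{4849}{4} \approx 1212.3$)
$P{\left(N \right)} = \frac{38}{3} - \frac{N}{3}$ ($P{\left(N \right)} = \frac{38 - N}{3} = \frac{38}{3} - \frac{N}{3}$)
$- \frac{39076}{15049} + \frac{P{\left(-171 \right)}}{Q} = - \frac{39076}{15049} + \frac{\frac{38}{3} - -57}{\frac{4849}{4}} = \left(-39076\right) \frac{1}{15049} + \left(\frac{38}{3} + 57\right) \frac{4}{4849} = - \frac{39076}{15049} + \frac{209}{3} \cdot \frac{4}{4849} = - \frac{39076}{15049} + \frac{836}{14547} = - \frac{555857608}{218917803}$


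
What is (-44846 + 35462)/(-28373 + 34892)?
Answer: -3128/2173 ≈ -1.4395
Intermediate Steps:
(-44846 + 35462)/(-28373 + 34892) = -9384/6519 = -9384*1/6519 = -3128/2173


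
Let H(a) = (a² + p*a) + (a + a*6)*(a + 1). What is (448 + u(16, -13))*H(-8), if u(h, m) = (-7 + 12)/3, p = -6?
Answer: 226632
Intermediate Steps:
u(h, m) = 5/3 (u(h, m) = 5*(⅓) = 5/3)
H(a) = a² - 6*a + 7*a*(1 + a) (H(a) = (a² - 6*a) + (a + a*6)*(a + 1) = (a² - 6*a) + (a + 6*a)*(1 + a) = (a² - 6*a) + (7*a)*(1 + a) = (a² - 6*a) + 7*a*(1 + a) = a² - 6*a + 7*a*(1 + a))
(448 + u(16, -13))*H(-8) = (448 + 5/3)*(-8*(1 + 8*(-8))) = 1349*(-8*(1 - 64))/3 = 1349*(-8*(-63))/3 = (1349/3)*504 = 226632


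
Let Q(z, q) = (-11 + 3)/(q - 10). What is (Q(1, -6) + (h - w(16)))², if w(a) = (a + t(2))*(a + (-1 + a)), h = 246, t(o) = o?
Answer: 388129/4 ≈ 97032.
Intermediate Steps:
w(a) = (-1 + 2*a)*(2 + a) (w(a) = (a + 2)*(a + (-1 + a)) = (2 + a)*(-1 + 2*a) = (-1 + 2*a)*(2 + a))
Q(z, q) = -8/(-10 + q)
(Q(1, -6) + (h - w(16)))² = (-8/(-10 - 6) + (246 - (-2 + 2*16² + 3*16)))² = (-8/(-16) + (246 - (-2 + 2*256 + 48)))² = (-8*(-1/16) + (246 - (-2 + 512 + 48)))² = (½ + (246 - 1*558))² = (½ + (246 - 558))² = (½ - 312)² = (-623/2)² = 388129/4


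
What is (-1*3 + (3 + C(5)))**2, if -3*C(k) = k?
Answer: 25/9 ≈ 2.7778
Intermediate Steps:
C(k) = -k/3
(-1*3 + (3 + C(5)))**2 = (-1*3 + (3 - 1/3*5))**2 = (-3 + (3 - 5/3))**2 = (-3 + 4/3)**2 = (-5/3)**2 = 25/9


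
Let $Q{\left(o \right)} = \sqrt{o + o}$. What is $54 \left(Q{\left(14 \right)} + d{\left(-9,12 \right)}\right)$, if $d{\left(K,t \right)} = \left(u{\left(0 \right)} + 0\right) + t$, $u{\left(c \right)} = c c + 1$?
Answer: $702 + 108 \sqrt{7} \approx 987.74$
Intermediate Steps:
$u{\left(c \right)} = 1 + c^{2}$ ($u{\left(c \right)} = c^{2} + 1 = 1 + c^{2}$)
$d{\left(K,t \right)} = 1 + t$ ($d{\left(K,t \right)} = \left(\left(1 + 0^{2}\right) + 0\right) + t = \left(\left(1 + 0\right) + 0\right) + t = \left(1 + 0\right) + t = 1 + t$)
$Q{\left(o \right)} = \sqrt{2} \sqrt{o}$ ($Q{\left(o \right)} = \sqrt{2 o} = \sqrt{2} \sqrt{o}$)
$54 \left(Q{\left(14 \right)} + d{\left(-9,12 \right)}\right) = 54 \left(\sqrt{2} \sqrt{14} + \left(1 + 12\right)\right) = 54 \left(2 \sqrt{7} + 13\right) = 54 \left(13 + 2 \sqrt{7}\right) = 702 + 108 \sqrt{7}$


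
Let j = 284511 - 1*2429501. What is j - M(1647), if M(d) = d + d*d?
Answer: -4859246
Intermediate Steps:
j = -2144990 (j = 284511 - 2429501 = -2144990)
M(d) = d + d²
j - M(1647) = -2144990 - 1647*(1 + 1647) = -2144990 - 1647*1648 = -2144990 - 1*2714256 = -2144990 - 2714256 = -4859246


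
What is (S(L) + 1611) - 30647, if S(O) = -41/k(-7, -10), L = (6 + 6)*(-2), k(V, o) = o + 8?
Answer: -58031/2 ≈ -29016.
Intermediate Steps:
k(V, o) = 8 + o
L = -24 (L = 12*(-2) = -24)
S(O) = 41/2 (S(O) = -41/(8 - 10) = -41/(-2) = -41*(-1/2) = 41/2)
(S(L) + 1611) - 30647 = (41/2 + 1611) - 30647 = 3263/2 - 30647 = -58031/2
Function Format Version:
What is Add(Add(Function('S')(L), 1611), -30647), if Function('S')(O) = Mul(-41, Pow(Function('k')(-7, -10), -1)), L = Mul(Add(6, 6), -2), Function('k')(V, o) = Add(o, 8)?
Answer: Rational(-58031, 2) ≈ -29016.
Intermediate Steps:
Function('k')(V, o) = Add(8, o)
L = -24 (L = Mul(12, -2) = -24)
Function('S')(O) = Rational(41, 2) (Function('S')(O) = Mul(-41, Pow(Add(8, -10), -1)) = Mul(-41, Pow(-2, -1)) = Mul(-41, Rational(-1, 2)) = Rational(41, 2))
Add(Add(Function('S')(L), 1611), -30647) = Add(Add(Rational(41, 2), 1611), -30647) = Add(Rational(3263, 2), -30647) = Rational(-58031, 2)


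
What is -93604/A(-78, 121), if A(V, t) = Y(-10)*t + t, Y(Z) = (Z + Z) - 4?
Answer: 93604/2783 ≈ 33.634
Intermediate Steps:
Y(Z) = -4 + 2*Z (Y(Z) = 2*Z - 4 = -4 + 2*Z)
A(V, t) = -23*t (A(V, t) = (-4 + 2*(-10))*t + t = (-4 - 20)*t + t = -24*t + t = -23*t)
-93604/A(-78, 121) = -93604/((-23*121)) = -93604/(-2783) = -93604*(-1/2783) = 93604/2783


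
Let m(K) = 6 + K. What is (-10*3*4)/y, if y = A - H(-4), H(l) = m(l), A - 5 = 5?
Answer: -15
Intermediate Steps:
A = 10 (A = 5 + 5 = 10)
H(l) = 6 + l
y = 8 (y = 10 - (6 - 4) = 10 - 1*2 = 10 - 2 = 8)
(-10*3*4)/y = (-10*3*4)/8 = -30*4*(1/8) = -120*1/8 = -15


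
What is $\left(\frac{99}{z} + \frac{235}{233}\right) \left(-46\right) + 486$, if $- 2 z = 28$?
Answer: $\frac{1247537}{1631} \approx 764.89$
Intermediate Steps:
$z = -14$ ($z = \left(- \frac{1}{2}\right) 28 = -14$)
$\left(\frac{99}{z} + \frac{235}{233}\right) \left(-46\right) + 486 = \left(\frac{99}{-14} + \frac{235}{233}\right) \left(-46\right) + 486 = \left(99 \left(- \frac{1}{14}\right) + 235 \cdot \frac{1}{233}\right) \left(-46\right) + 486 = \left(- \frac{99}{14} + \frac{235}{233}\right) \left(-46\right) + 486 = \left(- \frac{19777}{3262}\right) \left(-46\right) + 486 = \frac{454871}{1631} + 486 = \frac{1247537}{1631}$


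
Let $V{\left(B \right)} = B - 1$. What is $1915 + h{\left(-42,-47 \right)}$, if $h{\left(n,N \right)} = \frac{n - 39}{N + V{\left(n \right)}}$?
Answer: $\frac{19159}{10} \approx 1915.9$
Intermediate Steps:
$V{\left(B \right)} = -1 + B$ ($V{\left(B \right)} = B - 1 = -1 + B$)
$h{\left(n,N \right)} = \frac{-39 + n}{-1 + N + n}$ ($h{\left(n,N \right)} = \frac{n - 39}{N + \left(-1 + n\right)} = \frac{-39 + n}{-1 + N + n}$)
$1915 + h{\left(-42,-47 \right)} = 1915 + \frac{-39 - 42}{-1 - 47 - 42} = 1915 + \frac{1}{-90} \left(-81\right) = 1915 - - \frac{9}{10} = 1915 + \frac{9}{10} = \frac{19159}{10}$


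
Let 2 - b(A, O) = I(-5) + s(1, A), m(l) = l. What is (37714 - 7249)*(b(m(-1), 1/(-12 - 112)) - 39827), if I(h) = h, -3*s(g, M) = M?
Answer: -1213126455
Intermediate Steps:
s(g, M) = -M/3
b(A, O) = 7 + A/3 (b(A, O) = 2 - (-5 - A/3) = 2 + (5 + A/3) = 7 + A/3)
(37714 - 7249)*(b(m(-1), 1/(-12 - 112)) - 39827) = (37714 - 7249)*((7 + (1/3)*(-1)) - 39827) = 30465*((7 - 1/3) - 39827) = 30465*(20/3 - 39827) = 30465*(-119461/3) = -1213126455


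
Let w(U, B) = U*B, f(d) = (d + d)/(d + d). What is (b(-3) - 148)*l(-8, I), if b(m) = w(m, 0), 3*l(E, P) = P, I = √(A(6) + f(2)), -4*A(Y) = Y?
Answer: -74*I*√2/3 ≈ -34.884*I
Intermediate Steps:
A(Y) = -Y/4
f(d) = 1 (f(d) = (2*d)/((2*d)) = (2*d)*(1/(2*d)) = 1)
I = I*√2/2 (I = √(-¼*6 + 1) = √(-3/2 + 1) = √(-½) = I*√2/2 ≈ 0.70711*I)
l(E, P) = P/3
w(U, B) = B*U
b(m) = 0 (b(m) = 0*m = 0)
(b(-3) - 148)*l(-8, I) = (0 - 148)*((I*√2/2)/3) = -74*I*√2/3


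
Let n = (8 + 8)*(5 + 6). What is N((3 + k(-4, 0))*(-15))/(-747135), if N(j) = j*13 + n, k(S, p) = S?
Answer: -371/747135 ≈ -0.00049656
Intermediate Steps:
n = 176 (n = 16*11 = 176)
N(j) = 176 + 13*j (N(j) = j*13 + 176 = 13*j + 176 = 176 + 13*j)
N((3 + k(-4, 0))*(-15))/(-747135) = (176 + 13*((3 - 4)*(-15)))/(-747135) = (176 + 13*(-1*(-15)))*(-1/747135) = (176 + 13*15)*(-1/747135) = (176 + 195)*(-1/747135) = 371*(-1/747135) = -371/747135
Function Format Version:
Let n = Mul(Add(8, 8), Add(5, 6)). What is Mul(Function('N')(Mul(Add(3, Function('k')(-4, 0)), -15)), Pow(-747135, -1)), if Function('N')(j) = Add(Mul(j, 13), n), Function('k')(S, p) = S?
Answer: Rational(-371, 747135) ≈ -0.00049656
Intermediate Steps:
n = 176 (n = Mul(16, 11) = 176)
Function('N')(j) = Add(176, Mul(13, j)) (Function('N')(j) = Add(Mul(j, 13), 176) = Add(Mul(13, j), 176) = Add(176, Mul(13, j)))
Mul(Function('N')(Mul(Add(3, Function('k')(-4, 0)), -15)), Pow(-747135, -1)) = Mul(Add(176, Mul(13, Mul(Add(3, -4), -15))), Pow(-747135, -1)) = Mul(Add(176, Mul(13, Mul(-1, -15))), Rational(-1, 747135)) = Mul(Add(176, Mul(13, 15)), Rational(-1, 747135)) = Mul(Add(176, 195), Rational(-1, 747135)) = Mul(371, Rational(-1, 747135)) = Rational(-371, 747135)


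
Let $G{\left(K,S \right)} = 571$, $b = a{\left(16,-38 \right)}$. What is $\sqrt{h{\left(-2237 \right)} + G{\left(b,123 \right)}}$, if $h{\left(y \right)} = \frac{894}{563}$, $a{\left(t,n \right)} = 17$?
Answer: $\frac{\sqrt{181492621}}{563} \approx 23.929$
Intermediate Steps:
$b = 17$
$h{\left(y \right)} = \frac{894}{563}$ ($h{\left(y \right)} = 894 \cdot \frac{1}{563} = \frac{894}{563}$)
$\sqrt{h{\left(-2237 \right)} + G{\left(b,123 \right)}} = \sqrt{\frac{894}{563} + 571} = \sqrt{\frac{322367}{563}} = \frac{\sqrt{181492621}}{563}$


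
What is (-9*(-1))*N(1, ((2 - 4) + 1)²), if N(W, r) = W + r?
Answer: 18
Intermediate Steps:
(-9*(-1))*N(1, ((2 - 4) + 1)²) = (-9*(-1))*(1 + ((2 - 4) + 1)²) = 9*(1 + (-2 + 1)²) = 9*(1 + (-1)²) = 9*(1 + 1) = 9*2 = 18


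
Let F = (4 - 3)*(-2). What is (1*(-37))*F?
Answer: 74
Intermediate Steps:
F = -2 (F = 1*(-2) = -2)
(1*(-37))*F = (1*(-37))*(-2) = -37*(-2) = 74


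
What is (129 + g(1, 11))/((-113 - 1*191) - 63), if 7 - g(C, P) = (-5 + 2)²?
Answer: -127/367 ≈ -0.34605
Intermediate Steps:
g(C, P) = -2 (g(C, P) = 7 - (-5 + 2)² = 7 - 1*(-3)² = 7 - 1*9 = 7 - 9 = -2)
(129 + g(1, 11))/((-113 - 1*191) - 63) = (129 - 2)/((-113 - 1*191) - 63) = 127/((-113 - 191) - 63) = 127/(-304 - 63) = 127/(-367) = 127*(-1/367) = -127/367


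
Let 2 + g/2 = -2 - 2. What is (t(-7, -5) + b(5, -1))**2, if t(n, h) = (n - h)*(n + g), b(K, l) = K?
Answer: 1849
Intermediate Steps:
g = -12 (g = -4 + 2*(-2 - 2) = -4 + 2*(-4) = -4 - 8 = -12)
t(n, h) = (-12 + n)*(n - h) (t(n, h) = (n - h)*(n - 12) = (n - h)*(-12 + n) = (-12 + n)*(n - h))
(t(-7, -5) + b(5, -1))**2 = (((-7)**2 - 12*(-7) + 12*(-5) - 1*(-5)*(-7)) + 5)**2 = ((49 + 84 - 60 - 35) + 5)**2 = (38 + 5)**2 = 43**2 = 1849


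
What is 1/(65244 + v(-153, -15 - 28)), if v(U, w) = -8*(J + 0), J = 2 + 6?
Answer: 1/65180 ≈ 1.5342e-5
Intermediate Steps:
J = 8
v(U, w) = -64 (v(U, w) = -8*(8 + 0) = -8*8 = -64)
1/(65244 + v(-153, -15 - 28)) = 1/(65244 - 64) = 1/65180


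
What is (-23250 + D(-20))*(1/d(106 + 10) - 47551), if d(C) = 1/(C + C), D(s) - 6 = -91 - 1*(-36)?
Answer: 1102485381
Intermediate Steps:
D(s) = -49 (D(s) = 6 + (-91 - 1*(-36)) = 6 + (-91 + 36) = 6 - 55 = -49)
d(C) = 1/(2*C)
(-23250 + D(-20))*(1/d(106 + 10) - 47551) = (-23250 - 49)*(1/(1/(2*(106 + 10))) - 47551) = -23299*(1/((½)/116) - 47551) = -23299*(1/((½)*(1/116)) - 47551) = -23299*(1/(1/232) - 47551) = -23299*(232 - 47551) = -23299*(-47319) = 1102485381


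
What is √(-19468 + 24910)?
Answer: √5442 ≈ 73.770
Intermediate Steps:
√(-19468 + 24910) = √5442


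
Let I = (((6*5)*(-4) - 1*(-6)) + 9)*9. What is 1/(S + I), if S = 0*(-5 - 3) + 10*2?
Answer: -1/925 ≈ -0.0010811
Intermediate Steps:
S = 20 (S = 0*(-8) + 20 = 0 + 20 = 20)
I = -945 (I = ((30*(-4) + 6) + 9)*9 = ((-120 + 6) + 9)*9 = (-114 + 9)*9 = -105*9 = -945)
1/(S + I) = 1/(20 - 945) = 1/(-925) = -1/925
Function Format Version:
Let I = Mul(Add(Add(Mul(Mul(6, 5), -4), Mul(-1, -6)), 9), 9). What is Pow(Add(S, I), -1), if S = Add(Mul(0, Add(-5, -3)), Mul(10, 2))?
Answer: Rational(-1, 925) ≈ -0.0010811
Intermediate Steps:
S = 20 (S = Add(Mul(0, -8), 20) = Add(0, 20) = 20)
I = -945 (I = Mul(Add(Add(Mul(30, -4), 6), 9), 9) = Mul(Add(Add(-120, 6), 9), 9) = Mul(Add(-114, 9), 9) = Mul(-105, 9) = -945)
Pow(Add(S, I), -1) = Pow(Add(20, -945), -1) = Pow(-925, -1) = Rational(-1, 925)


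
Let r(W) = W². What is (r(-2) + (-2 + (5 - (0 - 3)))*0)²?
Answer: 16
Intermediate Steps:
(r(-2) + (-2 + (5 - (0 - 3)))*0)² = ((-2)² + (-2 + (5 - (0 - 3)))*0)² = (4 + (-2 + (5 - 1*(-3)))*0)² = (4 + (-2 + (5 + 3))*0)² = (4 + (-2 + 8)*0)² = (4 + 6*0)² = (4 + 0)² = 4² = 16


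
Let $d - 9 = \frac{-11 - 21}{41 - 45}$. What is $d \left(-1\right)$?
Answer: $-17$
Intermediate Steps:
$d = 17$ ($d = 9 + \frac{-11 - 21}{41 - 45} = 9 - \frac{32}{-4} = 9 - -8 = 9 + 8 = 17$)
$d \left(-1\right) = 17 \left(-1\right) = -17$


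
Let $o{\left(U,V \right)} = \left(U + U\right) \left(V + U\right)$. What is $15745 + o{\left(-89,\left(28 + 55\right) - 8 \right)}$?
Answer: $18237$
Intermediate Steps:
$o{\left(U,V \right)} = 2 U \left(U + V\right)$
$15745 + o{\left(-89,\left(28 + 55\right) - 8 \right)} = 15745 + 2 \left(-89\right) \left(-89 + \left(\left(28 + 55\right) - 8\right)\right) = 15745 + 2 \left(-89\right) \left(-89 + \left(83 - 8\right)\right) = 15745 + 2 \left(-89\right) \left(-89 + 75\right) = 15745 + 2 \left(-89\right) \left(-14\right) = 15745 + 2492 = 18237$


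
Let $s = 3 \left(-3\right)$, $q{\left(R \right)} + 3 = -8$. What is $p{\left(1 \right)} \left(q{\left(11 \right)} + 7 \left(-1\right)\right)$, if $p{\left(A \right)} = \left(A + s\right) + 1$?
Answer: $126$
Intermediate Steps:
$q{\left(R \right)} = -11$ ($q{\left(R \right)} = -3 - 8 = -11$)
$s = -9$
$p{\left(A \right)} = -8 + A$ ($p{\left(A \right)} = \left(A - 9\right) + 1 = \left(-9 + A\right) + 1 = -8 + A$)
$p{\left(1 \right)} \left(q{\left(11 \right)} + 7 \left(-1\right)\right) = \left(-8 + 1\right) \left(-11 + 7 \left(-1\right)\right) = - 7 \left(-11 - 7\right) = \left(-7\right) \left(-18\right) = 126$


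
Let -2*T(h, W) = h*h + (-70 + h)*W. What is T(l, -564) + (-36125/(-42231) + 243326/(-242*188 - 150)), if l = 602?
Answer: -30054858156392/963838113 ≈ -31182.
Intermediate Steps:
T(h, W) = -h²/2 - W*(-70 + h)/2 (T(h, W) = -(h*h + (-70 + h)*W)/2 = -(h² + W*(-70 + h))/2 = -h²/2 - W*(-70 + h)/2)
T(l, -564) + (-36125/(-42231) + 243326/(-242*188 - 150)) = (35*(-564) - ½*602² - ½*(-564)*602) + (-36125/(-42231) + 243326/(-242*188 - 150)) = (-19740 - ½*362404 + 169764) + (-36125*(-1/42231) + 243326/(-45496 - 150)) = (-19740 - 181202 + 169764) + (36125/42231 + 243326/(-45646)) = -31178 + (36125/42231 + 243326*(-1/45646)) = -31178 + (36125/42231 - 121663/22823) = -31178 - 4313469278/963838113 = -30054858156392/963838113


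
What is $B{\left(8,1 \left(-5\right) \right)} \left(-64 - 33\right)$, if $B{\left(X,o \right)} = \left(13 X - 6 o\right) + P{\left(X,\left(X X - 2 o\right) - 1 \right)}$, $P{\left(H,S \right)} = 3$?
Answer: $-13289$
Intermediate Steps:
$B{\left(X,o \right)} = 3 - 6 o + 13 X$ ($B{\left(X,o \right)} = \left(13 X - 6 o\right) + 3 = \left(- 6 o + 13 X\right) + 3 = 3 - 6 o + 13 X$)
$B{\left(8,1 \left(-5\right) \right)} \left(-64 - 33\right) = \left(3 - 6 \cdot 1 \left(-5\right) + 13 \cdot 8\right) \left(-64 - 33\right) = \left(3 - -30 + 104\right) \left(-97\right) = \left(3 + 30 + 104\right) \left(-97\right) = 137 \left(-97\right) = -13289$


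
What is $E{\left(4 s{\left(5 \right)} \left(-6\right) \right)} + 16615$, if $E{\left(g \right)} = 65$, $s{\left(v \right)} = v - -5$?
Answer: $16680$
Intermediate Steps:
$s{\left(v \right)} = 5 + v$ ($s{\left(v \right)} = v + 5 = 5 + v$)
$E{\left(4 s{\left(5 \right)} \left(-6\right) \right)} + 16615 = 65 + 16615 = 16680$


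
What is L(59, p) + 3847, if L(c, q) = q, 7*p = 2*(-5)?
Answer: 26919/7 ≈ 3845.6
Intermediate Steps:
p = -10/7 (p = (2*(-5))/7 = (⅐)*(-10) = -10/7 ≈ -1.4286)
L(59, p) + 3847 = -10/7 + 3847 = 26919/7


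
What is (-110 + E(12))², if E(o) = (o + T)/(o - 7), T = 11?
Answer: 277729/25 ≈ 11109.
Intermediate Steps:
E(o) = (11 + o)/(-7 + o) (E(o) = (o + 11)/(o - 7) = (11 + o)/(-7 + o))
(-110 + E(12))² = (-110 + (11 + 12)/(-7 + 12))² = (-110 + 23/5)² = (-527/5)² = 277729/25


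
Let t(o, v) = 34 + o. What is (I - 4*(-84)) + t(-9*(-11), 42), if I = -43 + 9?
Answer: 435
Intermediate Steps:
I = -34
(I - 4*(-84)) + t(-9*(-11), 42) = (-34 - 4*(-84)) + (34 - 9*(-11)) = (-34 + 336) + (34 + 99) = 302 + 133 = 435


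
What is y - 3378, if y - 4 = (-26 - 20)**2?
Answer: -1258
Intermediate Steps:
y = 2120 (y = 4 + (-26 - 20)**2 = 4 + (-46)**2 = 4 + 2116 = 2120)
y - 3378 = 2120 - 3378 = -1258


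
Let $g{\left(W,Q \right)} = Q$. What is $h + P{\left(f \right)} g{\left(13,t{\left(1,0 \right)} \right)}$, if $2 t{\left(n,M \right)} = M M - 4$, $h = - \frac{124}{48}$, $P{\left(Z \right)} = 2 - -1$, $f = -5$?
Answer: $- \frac{103}{12} \approx -8.5833$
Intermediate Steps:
$P{\left(Z \right)} = 3$ ($P{\left(Z \right)} = 2 + 1 = 3$)
$h = - \frac{31}{12}$ ($h = \left(-124\right) \frac{1}{48} = - \frac{31}{12} \approx -2.5833$)
$t{\left(n,M \right)} = -2 + \frac{M^{2}}{2}$ ($t{\left(n,M \right)} = \frac{M M - 4}{2} = \frac{M^{2} - 4}{2} = \frac{-4 + M^{2}}{2} = -2 + \frac{M^{2}}{2}$)
$h + P{\left(f \right)} g{\left(13,t{\left(1,0 \right)} \right)} = - \frac{31}{12} + 3 \left(-2 + \frac{0^{2}}{2}\right) = - \frac{31}{12} + 3 \left(-2 + \frac{1}{2} \cdot 0\right) = - \frac{31}{12} + 3 \left(-2 + 0\right) = - \frac{31}{12} + 3 \left(-2\right) = - \frac{31}{12} - 6 = - \frac{103}{12}$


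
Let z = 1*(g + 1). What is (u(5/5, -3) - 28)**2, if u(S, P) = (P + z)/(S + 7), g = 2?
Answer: 784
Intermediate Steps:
z = 3 (z = 1*(2 + 1) = 1*3 = 3)
u(S, P) = (3 + P)/(7 + S) (u(S, P) = (P + 3)/(S + 7) = (3 + P)/(7 + S))
(u(5/5, -3) - 28)**2 = ((3 - 3)/(7 + 5/5) - 28)**2 = (0/(7 + 5*(1/5)) - 28)**2 = (0/(7 + 1) - 28)**2 = (0/8 - 28)**2 = ((1/8)*0 - 28)**2 = (0 - 28)**2 = (-28)**2 = 784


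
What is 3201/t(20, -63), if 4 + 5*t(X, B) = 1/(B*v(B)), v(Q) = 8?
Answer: -8066520/2017 ≈ -3999.3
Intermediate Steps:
t(X, B) = -⅘ + 1/(40*B) (t(X, B) = -⅘ + (1/(B*8))/5 = -⅘ + ((⅛)/B)/5 = -⅘ + (1/(8*B))/5 = -⅘ + 1/(40*B))
3201/t(20, -63) = 3201/(((1/40)*(1 - 32*(-63))/(-63))) = 3201/(((1/40)*(-1/63)*(1 + 2016))) = 3201/(((1/40)*(-1/63)*2017)) = 3201/(-2017/2520) = 3201*(-2520/2017) = -8066520/2017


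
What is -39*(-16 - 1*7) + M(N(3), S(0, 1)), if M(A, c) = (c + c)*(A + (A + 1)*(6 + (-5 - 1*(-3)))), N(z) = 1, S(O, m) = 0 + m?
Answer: 915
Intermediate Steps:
S(O, m) = m
M(A, c) = 2*c*(4 + 5*A) (M(A, c) = (2*c)*(A + (1 + A)*(6 + (-5 + 3))) = (2*c)*(A + (1 + A)*(6 - 2)) = (2*c)*(A + (1 + A)*4) = (2*c)*(A + (4 + 4*A)) = (2*c)*(4 + 5*A) = 2*c*(4 + 5*A))
-39*(-16 - 1*7) + M(N(3), S(0, 1)) = -39*(-16 - 1*7) + 2*1*(4 + 5*1) = -39*(-16 - 7) + 2*1*(4 + 5) = -39*(-23) + 2*1*9 = 897 + 18 = 915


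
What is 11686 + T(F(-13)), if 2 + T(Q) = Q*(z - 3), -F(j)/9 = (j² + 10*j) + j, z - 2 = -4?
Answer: 12854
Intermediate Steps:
z = -2 (z = 2 - 4 = -2)
F(j) = -99*j - 9*j² (F(j) = -9*((j² + 10*j) + j) = -9*(j² + 11*j) = -99*j - 9*j²)
T(Q) = -2 - 5*Q (T(Q) = -2 + Q*(-2 - 3) = -2 + Q*(-5) = -2 - 5*Q)
11686 + T(F(-13)) = 11686 + (-2 - (-45)*(-13)*(11 - 13)) = 11686 + (-2 - (-45)*(-13)*(-2)) = 11686 + (-2 - 5*(-234)) = 11686 + (-2 + 1170) = 11686 + 1168 = 12854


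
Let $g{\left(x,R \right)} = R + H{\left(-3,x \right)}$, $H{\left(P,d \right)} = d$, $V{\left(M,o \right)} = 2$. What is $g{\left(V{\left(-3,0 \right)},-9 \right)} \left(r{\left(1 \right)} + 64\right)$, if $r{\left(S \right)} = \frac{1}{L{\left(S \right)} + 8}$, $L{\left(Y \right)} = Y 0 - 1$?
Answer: $-449$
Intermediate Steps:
$L{\left(Y \right)} = -1$ ($L{\left(Y \right)} = 0 - 1 = -1$)
$r{\left(S \right)} = \frac{1}{7}$ ($r{\left(S \right)} = \frac{1}{-1 + 8} = \frac{1}{7}$)
$g{\left(x,R \right)} = R + x$
$g{\left(V{\left(-3,0 \right)},-9 \right)} \left(r{\left(1 \right)} + 64\right) = \left(-9 + 2\right) \left(\frac{1}{7} + 64\right) = \left(-7\right) \frac{449}{7} = -449$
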